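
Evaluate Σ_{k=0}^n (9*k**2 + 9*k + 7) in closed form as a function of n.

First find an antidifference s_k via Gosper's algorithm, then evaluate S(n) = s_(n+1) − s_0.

S(n) = 3*n**3 + 9*n**2 + 13*n + 7

r(k) = (9*k**2 + 27*k + 25)/(9*k**2 + 9*k + 7) after simplifying.
Take A(k)=1, B(k)=1, C(k)=k**2 + k + 7/9.
f must satisfy (1)·f(k+1) − (1)·f(k) = k**2 + k + 7/9.
deg f ≤ 3 (via 0,0,2).
Solve for f: f(k) = k*(3*k**2 + 4)/9 (degree 3 ≤ 3).
Get s_k = R·t_k = k*(3*k**2 + 4) with R(k) = B(k−1)f(k)/C(k) = k*(3*k**2 + 4)/(9*k**2 + 9*k + 7).
s_(k+1) − s_k = 9*k**2 + 9*k + 7 = t_k.
Σ_(k=0)^n t_k = s_(n+1) − s_(0) = (3*n**3 + 9*n**2 + 13*n + 7) − (0), i.e. 3*n**3 + 9*n**2 + 13*n + 7.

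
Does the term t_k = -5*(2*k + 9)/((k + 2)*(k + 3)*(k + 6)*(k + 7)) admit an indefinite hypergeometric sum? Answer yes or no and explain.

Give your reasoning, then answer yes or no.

Yes. s_k = 5*k*(-k - 8)/(12*(k**2 + 8*k + 12)).

The ratio is (k + 2)*(k + 6)*(2*k + 11)/((k + 4)*(k + 8)*(2*k + 9)).
Factor: A=k + 2; B=k + 8; C=k**3 + 27*k**2/2 + 121*k/2 + 90.
Solve (k + 2)·f(k+1) − (k + 7)·f(k) = k**3 + 27*k**2/2 + 121*k/2 + 90.
d = 5 from the (1,1,3) case.
Solving with deg f ≤ 5: f(k) = k*(k + 3)*(k + 4)*(k + 5)*(k + 8)/24.
Certificate R = B(k−1)f/C = k*(k + 3)*(k + 7)*(k + 8)/(12*(2*k + 9)) gives s_k = 5*k*(-k - 8)/(12*(k**2 + 8*k + 12)).
Verify: 5*(-2*k - 9)/(k**4 + 18*k**3 + 113*k**2 + 288*k + 252) matches t_k.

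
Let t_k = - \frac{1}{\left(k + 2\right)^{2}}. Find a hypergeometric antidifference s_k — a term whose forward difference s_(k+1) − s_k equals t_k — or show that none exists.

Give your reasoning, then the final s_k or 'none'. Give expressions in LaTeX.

none (Gosper's algorithm certifies no s_k)

Step 1: r(k) = (k + 2)**2/(k + 3)**2.
Normal form (A,B,C) = (k**2 + 4*k + 4, k**2 + 6*k + 9, 1).
Set up (k**2 + 4*k + 4)·f(k+1) − (k**2 + 4*k + 4)·f(k) − (1) = 0.
Degrees (2,2,0) ⇒ d ≤ 0.
f = c0 ⇒ A·f(k+1) − B(k−1)·f(k) − C = -1. The system {-1 = 0} is inconsistent; no antidifference.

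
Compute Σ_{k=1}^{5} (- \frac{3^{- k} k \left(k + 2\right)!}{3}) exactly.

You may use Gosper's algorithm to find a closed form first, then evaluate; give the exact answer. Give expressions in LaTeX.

t_(k+1)/t_k = (k + 1)*(k + 3)/(3*k).
A = k/3 + 1, B = 1, C = k.
Need (k/3 + 1)·f(k+1) − (1)·f(k) = k.
deg f ≤ 0 (via 1,0,1).
Solving with deg f ≤ 0: f(k) = 3.
Certificate R = B(k−1)f/C = 3/k gives s_k = -factorial(k + 2)/3**k.
Verify: -k*factorial(k + 2)/(3*3**k) matches t_k.
Sum = s_(6) − s_(1); s_(6) = -4480/81, s_(1) = -2 ⇒ -4318/81.

Σ = -4318/81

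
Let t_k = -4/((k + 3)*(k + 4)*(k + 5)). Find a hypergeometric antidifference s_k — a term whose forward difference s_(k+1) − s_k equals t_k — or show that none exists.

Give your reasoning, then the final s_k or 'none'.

Step 1: r(k) = (k + 3)/(k + 6).
Factor: A=k + 3; B=k + 6; C=1.
f must satisfy (k + 3)·f(k+1) − (k + 5)·f(k) = 1.
From deg A=1, deg B=1, deg C=0: d=2.
A polynomial solution: f(k) = k*(k + 7)/24.
R(k) = B(k−1)·f(k)/C(k) = k*(k + 5)*(k + 7)/24; s_k = R·t_k = k*(-k - 7)/(6*(k + 3)*(k + 4)).
Verify: -4/(k**3 + 12*k**2 + 47*k + 60) matches t_k.

s_k = k*(-k - 7)/(6*(k + 3)*(k + 4))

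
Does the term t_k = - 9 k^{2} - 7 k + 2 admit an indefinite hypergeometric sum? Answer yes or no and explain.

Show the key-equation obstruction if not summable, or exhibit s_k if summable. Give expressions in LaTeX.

The ratio is (9*k**2 + 25*k + 14)/(9*k**2 + 7*k - 2).
Take A(k)=1, B(k)=1, C(k)=k**2 + 7*k/9 - 2/9.
f must satisfy (1)·f(k+1) − (1)·f(k) = k**2 + 7*k/9 - 2/9.
Degrees (0,0,2) ⇒ d ≤ 3.
Solving with deg f ≤ 3: f(k) = k*(k + 1)*(3*k - 4)/9.
Get s_k = R·t_k = k*(-3*k**2 + k + 4) with R(k) = B(k−1)f(k)/C(k) = k*(3*k - 4)/(9*k - 2).
s_(k+1) − s_k = -9*k**2 - 7*k + 2 = t_k.

Yes. s_k = k \left(- 3 k^{2} + k + 4\right).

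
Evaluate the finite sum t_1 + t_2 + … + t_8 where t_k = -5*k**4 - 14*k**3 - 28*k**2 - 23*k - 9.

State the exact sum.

The ratio is (5*k**4 + 34*k**3 + 100*k**2 + 141*k + 79)/(5*k**4 + 14*k**3 + 28*k**2 + 23*k + 9).
Gosper form: A/B · C(k+1)/C(k) with A=1, B=1, C=k**4 + 14*k**3/5 + 28*k**2/5 + 23*k/5 + 9/5.
Key eq: (1)·f(k+1) = (1)·f(k) + (k**4 + 14*k**3/5 + 28*k**2/5 + 23*k/5 + 9/5).
Bound: deg f ≤ 5.
Solving with deg f ≤ 5: f(k) = k*(k**4 + k**3 + 4*k**2 + k + 2)/5.
So s_k = (B(k−1)f/C)·t_k = (k*(k**4 + k**3 + 4*k**2 + k + 2)/(5*k**4 + 14*k**3 + 28*k**2 + 23*k + 9))·t_k = k*(-k**4 - k**3 - 4*k**2 - k - 2).
Verify: -5*k**4 - 14*k**3 - 28*k**2 - 23*k - 9 matches t_k.
Σ_(k=1)^(8) t_k = s_(9) − s_(1) = -68625 − (-9) = -68616.

Σ = -68616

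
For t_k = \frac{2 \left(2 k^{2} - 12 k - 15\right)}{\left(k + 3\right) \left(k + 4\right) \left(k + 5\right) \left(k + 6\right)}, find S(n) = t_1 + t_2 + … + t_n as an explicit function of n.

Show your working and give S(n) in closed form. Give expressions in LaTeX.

Ratio r(k) = (k + 3)*(12*k - 2*(k + 1)**2 + 27)/((k + 7)*(-2*k**2 + 12*k + 15)).
So A=k + 3 and B=k + 7, with C=k**2 - 6*k - 15/2.
Key eq: (k + 3)·f(k+1) = (k + 6)·f(k) + (k**2 - 6*k - 15/2).
deg f ≤ 3 (via 1,1,2).
Solve for f: f(k) = -k*(k**2 + 72*k + 77)/60 (degree 3 ≤ 3).
Get s_k = R·t_k = k*(-k**2 - 72*k - 77)/(15*(k + 3)*(k + 4)*(k + 5)) with R(k) = B(k−1)f(k)/C(k) = -k*(k + 6)*(k**2 + 72*k + 77)/(30*(2*k**2 - 12*k - 15)).
Check: Δs_k = 2*(2*k**2 - 12*k - 15)/(k**4 + 18*k**3 + 119*k**2 + 342*k + 360). ✓
Evaluate: s_(n+1) = (-n**3 - 75*n**2 - 224*n - 150)/(15*(n**3 + 15*n**2 + 74*n + 120)); subtract s_(1) = -1/12 ⇒ S(n) = n*(n**2 - 225*n - 526)/(60*(n**3 + 15*n**2 + 74*n + 120)).

S(n) = \frac{n \left(n^{2} - 225 n - 526\right)}{60 \left(n^{3} + 15 n^{2} + 74 n + 120\right)}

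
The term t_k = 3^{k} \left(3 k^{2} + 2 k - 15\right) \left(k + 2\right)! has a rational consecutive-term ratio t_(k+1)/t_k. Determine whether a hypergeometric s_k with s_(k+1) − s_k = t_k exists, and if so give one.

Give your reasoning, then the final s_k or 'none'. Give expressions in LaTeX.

s_k = 3^{k} \left(k - 3\right) \left(k + 2\right)!

Step 1: r(k) = 3*(3*k**3 + 17*k**2 + 14*k - 30)/(3*k**2 + 2*k - 15).
So A=3*k + 9 and B=1, with C=k**2 + 2*k/3 - 5.
f must satisfy (3*k + 9)·f(k+1) − (1)·f(k) = k**2 + 2*k/3 - 5.
Degrees (1,0,2) ⇒ d ≤ 1.
A polynomial solution: f(k) = (k - 3)/3.
Get s_k = R·t_k = 3**k*(k - 3)*factorial(k + 2) with R(k) = B(k−1)f(k)/C(k) = (k - 3)/(3*k**2 + 2*k - 15).
Check: Δs_k = 3**k*(3*k**2 + 2*k - 15)*factorial(k + 2). ✓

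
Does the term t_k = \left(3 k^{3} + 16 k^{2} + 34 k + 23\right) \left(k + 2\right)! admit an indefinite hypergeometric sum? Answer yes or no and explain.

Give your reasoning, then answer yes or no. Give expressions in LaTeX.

Yes. s_k = \left(k + 1\right) \left(3 k + 1\right) \left(k + 2\right)!.

t_(k+1)/t_k = (3*k**4 + 34*k**3 + 150*k**2 + 301*k + 228)/(3*k**3 + 16*k**2 + 34*k + 23).
So A=k + 3 and B=1, with C=k**3 + 16*k**2/3 + 34*k/3 + 23/3.
Solve (k + 3)·f(k+1) − (1)·f(k) = k**3 + 16*k**2/3 + 34*k/3 + 23/3.
From deg A=1, deg B=0, deg C=3: d=2.
Solving with deg f ≤ 2: f(k) = (k + 1)*(3*k + 1)/3.
So s_k = (B(k−1)f/C)·t_k = ((k + 1)*(3*k + 1)/(3*k**3 + 16*k**2 + 34*k + 23))·t_k = (k + 1)*(3*k + 1)*factorial(k + 2).
Verify: (3*k**3 + 16*k**2 + 34*k + 23)*factorial(k + 2) matches t_k.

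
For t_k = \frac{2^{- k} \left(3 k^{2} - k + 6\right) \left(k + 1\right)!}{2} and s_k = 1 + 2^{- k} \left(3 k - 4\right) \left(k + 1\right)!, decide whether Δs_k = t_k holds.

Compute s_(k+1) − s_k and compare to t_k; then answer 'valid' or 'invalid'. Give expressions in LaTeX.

Valid — Δs_k = t_k.

s_(k+1) = 2**(-k - 1)*(3*k - 1)*factorial(k + 2) + 1
s_(k+1) − s_k = (3*k**2 - k + 6)*factorial(k + 1)/(2*2**k)
(s_(k+1) − s_k) − t_k = 0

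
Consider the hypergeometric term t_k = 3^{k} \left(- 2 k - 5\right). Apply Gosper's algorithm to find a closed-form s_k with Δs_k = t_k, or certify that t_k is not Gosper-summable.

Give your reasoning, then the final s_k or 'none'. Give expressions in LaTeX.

Compute t_(k+1)/t_k: get 3*(2*k + 7)/(2*k + 5).
Factor: A=3; B=1; C=k + 5/2.
Need (3)·f(k+1) − (1)·f(k) = k + 5/2.
Degrees (0,0,1) ⇒ d ≤ 1.
Coefficient equations give f(k) = (k + 1)/2.
Get s_k = R·t_k = 3**k*(-k - 1) with R(k) = B(k−1)f(k)/C(k) = (k + 1)/(2*k + 5).
Δs = 3**k*(-2*k - 5), as required.

s_k = 3^{k} \left(- k - 1\right)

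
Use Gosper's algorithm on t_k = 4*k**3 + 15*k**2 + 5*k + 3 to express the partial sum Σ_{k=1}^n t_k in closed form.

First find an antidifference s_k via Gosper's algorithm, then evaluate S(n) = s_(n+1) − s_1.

S(n) = n*(n**3 + 7*n**2 + 11*n + 8)

Compute t_(k+1)/t_k: get (4*k**3 + 27*k**2 + 47*k + 27)/(4*k**3 + 15*k**2 + 5*k + 3).
Factor: A=1; B=1; C=k**3 + 15*k**2/4 + 5*k/4 + 3/4.
Need (1)·f(k+1) − (1)·f(k) = k**3 + 15*k**2/4 + 5*k/4 + 3/4.
From deg A=0, deg B=0, deg C=3: d=4.
Solving with deg f ≤ 4: f(k) = k*(k**3 + 3*k**2 - 4*k + 3)/4.
R(k) = B(k−1)·f(k)/C(k) = k*(k**3 + 3*k**2 - 4*k + 3)/(4*k**3 + 15*k**2 + 5*k + 3); s_k = R·t_k = k*(k**3 + 3*k**2 - 4*k + 3).
Check: Δs_k = 4*k**3 + 15*k**2 + 5*k + 3. ✓
Σ_(k=1)^n t_k = s_(n+1) − s_(1) = (n**4 + 7*n**3 + 11*n**2 + 8*n + 3) − (3), i.e. n*(n**3 + 7*n**2 + 11*n + 8).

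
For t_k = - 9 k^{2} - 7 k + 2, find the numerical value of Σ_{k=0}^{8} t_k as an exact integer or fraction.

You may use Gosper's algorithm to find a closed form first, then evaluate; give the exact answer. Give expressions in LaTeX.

Σ = -2070

Compute t_(k+1)/t_k: get (9*k**2 + 25*k + 14)/(9*k**2 + 7*k - 2).
Normal form (A,B,C) = (1, 1, k**2 + 7*k/9 - 2/9).
f must satisfy (1)·f(k+1) − (1)·f(k) = k**2 + 7*k/9 - 2/9.
Bound: deg f ≤ 3.
Solve for f: f(k) = k*(k + 1)*(3*k - 4)/9 (degree 3 ≤ 3).
Get s_k = R·t_k = k*(-3*k**2 + k + 4) with R(k) = B(k−1)f(k)/C(k) = k*(3*k - 4)/(9*k - 2).
Δs = -9*k**2 - 7*k + 2, as required.
Evaluate s at k=9 and k=0: -2070 and 0; difference -2070.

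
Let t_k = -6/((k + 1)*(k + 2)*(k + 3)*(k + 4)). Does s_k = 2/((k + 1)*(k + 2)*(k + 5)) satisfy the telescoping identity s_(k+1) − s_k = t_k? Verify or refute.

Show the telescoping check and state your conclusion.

s_(k+1) = 2/((k + 2)*(k + 3)*(k + 6))
s_(k+1) − s_k = 2*(-3*k - 13)/(k**5 + 17*k**4 + 107*k**3 + 307*k**2 + 396*k + 180)
(s_(k+1) − s_k) − t_k = 4*(4*k + 19)/(k**6 + 21*k**5 + 175*k**4 + 735*k**3 + 1624*k**2 + 1764*k + 720)

Invalid: residual 4*(4*k + 19)/(k**6 + 21*k**5 + 175*k**4 + 735*k**3 + 1624*k**2 + 1764*k + 720) ≠ 0.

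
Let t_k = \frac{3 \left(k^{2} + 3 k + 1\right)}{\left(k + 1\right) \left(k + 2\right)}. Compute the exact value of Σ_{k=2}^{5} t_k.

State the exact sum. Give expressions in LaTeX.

Σ = 80/7

r(k) = (k + 1)*(3*k + (k + 1)**2 + 4)/((k + 3)*(k**2 + 3*k + 1)) after simplifying.
Take A(k)=k + 1, B(k)=k + 3, C(k)=k**2 + 3*k + 1.
Solve (k + 1)·f(k+1) − (k + 2)·f(k) = k**2 + 3*k + 1.
From deg A=1, deg B=1, deg C=2: d=2.
Coefficient equations give f(k) = k**2.
Then R = B(k−1)f/C = k**2*(k + 2)/(k**2 + 3*k + 1), so s_k = R(k)·t_k = 3*k**2/(k + 1).
Verify: 3*(k**2 + 3*k + 1)/(k**2 + 3*k + 2) matches t_k.
Σ_(k=2)^(5) t_k = s_(6) − s_(2) = 108/7 − (4) = 80/7.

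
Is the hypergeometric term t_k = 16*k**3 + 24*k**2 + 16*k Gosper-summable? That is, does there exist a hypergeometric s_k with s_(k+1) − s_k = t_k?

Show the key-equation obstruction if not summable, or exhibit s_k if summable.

Yes. s_k = 4*k*(k**3 - 1).

r(k) = (2*k**3 + 9*k**2 + 14*k + 7)/(k*(2*k**2 + 3*k + 2)) after simplifying.
A = 1, B = 1, C = k**3 + 3*k**2/2 + k.
f must satisfy (1)·f(k+1) − (1)·f(k) = k**3 + 3*k**2/2 + k.
d = 4 from the (0,0,3) case.
Match coefficients ⇒ f(k) = k*(k - 1)*(k**2 + k + 1)/4.
R(k) = B(k−1)·f(k)/C(k) = (k - 1)*(k**2 + k + 1)/(2*(2*k**2 + 3*k + 2)); s_k = R·t_k = 4*k*(k**3 - 1).
Check: Δs_k = 8*k*(2*k**2 + 3*k + 2). ✓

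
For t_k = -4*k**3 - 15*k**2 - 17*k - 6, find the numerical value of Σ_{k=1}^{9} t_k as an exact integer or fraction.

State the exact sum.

Σ = -13194

r(k) = (4*k**2 + 19*k + 21)/(4*k**2 + 7*k + 3) after simplifying.
A = 1, B = 1, C = k**3 + 15*k**2/4 + 17*k/4 + 3/2.
Key eq: (1)·f(k+1) = (1)·f(k) + (k**3 + 15*k**2/4 + 17*k/4 + 3/2).
Degrees (0,0,3) ⇒ d ≤ 4.
Coefficient equations give f(k) = k**2*(k + 1)*(k + 2)/4.
Get s_k = R·t_k = k**2*(-k**2 - 3*k - 2) with R(k) = B(k−1)f(k)/C(k) = k**2/(4*k + 3).
Δs = -4*k**3 - 15*k**2 - 17*k - 6, as required.
Telescoping: Σ = s_(10) − s_(1) = -13200 − (-6) = -13194.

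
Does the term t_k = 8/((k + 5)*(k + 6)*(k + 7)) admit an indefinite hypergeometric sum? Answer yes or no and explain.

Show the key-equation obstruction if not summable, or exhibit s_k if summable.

Yes. s_k = 2*k*(k + 11)/(15*(k + 5)*(k + 6)).

r(k) = (k + 5)/(k + 8) after simplifying.
So A=k + 5 and B=k + 8, with C=1.
Key eq: (k + 5)·f(k+1) = (k + 7)·f(k) + (1).
d = 2 from the (1,1,0) case.
Match coefficients ⇒ f(k) = k*(k + 11)/60.
Certificate R = B(k−1)f/C = k*(k + 7)*(k + 11)/60 gives s_k = 2*k*(k + 11)/(15*(k + 5)*(k + 6)).
s_(k+1) − s_k = 8/(k**3 + 18*k**2 + 107*k + 210) = t_k.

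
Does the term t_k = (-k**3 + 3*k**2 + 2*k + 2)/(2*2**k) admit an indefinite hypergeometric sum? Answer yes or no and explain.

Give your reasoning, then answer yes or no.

Yes. s_k = (k**3 + k)/2**k.

r(k) = (k**3 - 5*k - 6)/(2*(k**3 - 3*k**2 - 2*k - 2)) after simplifying.
A = 1/2, B = 1, C = k**3 - 3*k**2 - 2*k - 2.
Solve (1/2)·f(k+1) − (1)·f(k) = k**3 - 3*k**2 - 2*k - 2.
d = 3 from the (0,0,3) case.
Solve for f: f(k) = -2*k*(k**2 + 1) (degree 3 ≤ 3).
Certificate R = B(k−1)f/C = -2*k*(k**2 + 1)/(k**3 - 3*k**2 - 2*k - 2) gives s_k = (k**3 + k)/2**k.
Check: Δs_k = (-2*k**3 - k + (k + 1)**3 + 1)/(2*2**k). ✓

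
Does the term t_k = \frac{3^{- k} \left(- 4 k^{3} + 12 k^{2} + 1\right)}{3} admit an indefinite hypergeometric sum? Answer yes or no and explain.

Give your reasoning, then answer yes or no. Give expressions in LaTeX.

Yes. s_k = 3^{- k} \left(2 k^{3} - 3 k^{2} - 1\right).

Step 1: r(k) = (4*k**3 - 12*k - 9)/(3*(4*k**3 - 12*k**2 - 1)).
So A=1/3 and B=1, with C=k**3 - 3*k**2 - 1/4.
f must satisfy (1/3)·f(k+1) − (1)·f(k) = k**3 - 3*k**2 - 1/4.
Bound: deg f ≤ 3.
Coefficient equations give f(k) = -3*(2*k**3 - 3*k**2 - 1)/4.
Certificate R = B(k−1)f/C = -3*(2*k**3 - 3*k**2 - 1)/(4*k**3 - 12*k**2 - 1) gives s_k = (2*k**3 - 3*k**2 - 1)/3**k.
Verify: (-4*k**3 + 12*k**2 + 1)/(3*3**k) matches t_k.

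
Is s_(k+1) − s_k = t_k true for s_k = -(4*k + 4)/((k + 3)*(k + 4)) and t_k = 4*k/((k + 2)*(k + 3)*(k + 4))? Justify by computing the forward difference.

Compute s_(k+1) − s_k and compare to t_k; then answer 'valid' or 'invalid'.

Invalid: residual 8*(-2*k - 1)/(k**4 + 14*k**3 + 71*k**2 + 154*k + 120) ≠ 0.

s_(k+1) = 4*(-k - 2)/((k + 4)*(k + 5))
s_(k+1) − s_k = 4*(k - 1)/(k**3 + 12*k**2 + 47*k + 60)
(s_(k+1) − s_k) − t_k = 8*(-2*k - 1)/(k**4 + 14*k**3 + 71*k**2 + 154*k + 120)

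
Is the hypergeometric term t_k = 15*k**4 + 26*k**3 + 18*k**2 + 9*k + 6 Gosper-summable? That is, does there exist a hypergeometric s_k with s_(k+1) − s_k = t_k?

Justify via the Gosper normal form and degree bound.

Yes. s_k = k*(3*k**4 - k**3 - 2*k**2 + 2*k + 4).

Step 1: r(k) = (15*k**4 + 86*k**3 + 186*k**2 + 183*k + 74)/(15*k**4 + 26*k**3 + 18*k**2 + 9*k + 6).
Gosper form: A/B · C(k+1)/C(k) with A=1, B=1, C=k**4 + 26*k**3/15 + 6*k**2/5 + 3*k/5 + 2/5.
Key eq: (1)·f(k+1) = (1)·f(k) + (k**4 + 26*k**3/15 + 6*k**2/5 + 3*k/5 + 2/5).
Bound: deg f ≤ 5.
Match coefficients ⇒ f(k) = k*(3*k**4 - k**3 - 2*k**2 + 2*k + 4)/15.
Get s_k = R·t_k = k*(3*k**4 - k**3 - 2*k**2 + 2*k + 4) with R(k) = B(k−1)f(k)/C(k) = k*(3*k**4 - k**3 - 2*k**2 + 2*k + 4)/(15*k**4 + 26*k**3 + 18*k**2 + 9*k + 6).
Check: Δs_k = 15*k**4 + 26*k**3 + 18*k**2 + 9*k + 6. ✓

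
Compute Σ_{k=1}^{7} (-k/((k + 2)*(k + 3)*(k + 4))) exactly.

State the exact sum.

Step 1: r(k) = (k + 1)*(k + 2)/(k*(k + 5)).
So A=k + 2 and B=k + 5, with C=k.
Need (k + 2)·f(k+1) − (k + 4)·f(k) = k.
deg f ≤ 2 (via 1,1,1).
Solve for f: f(k) = k*(k - 1)/6 (degree 2 ≤ 2).
Certificate R = B(k−1)f/C = (k - 1)*(k + 4)/6 gives s_k = k*(1 - k)/(6*(k + 2)*(k + 3)).
s_(k+1) − s_k = -k/(k**3 + 9*k**2 + 26*k + 24) = t_k.
Σ_(k=1)^(7) t_k = s_(8) − s_(1) = -14/165 − (0) = -14/165.

Σ = -14/165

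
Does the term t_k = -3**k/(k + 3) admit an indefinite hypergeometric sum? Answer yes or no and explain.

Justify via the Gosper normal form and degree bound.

No; the degree bound rules out any f.

Compute t_(k+1)/t_k: get 3*(k + 3)/(k + 4).
Take A(k)=3*k + 9, B(k)=k + 4, C(k)=1.
Need (3*k + 9)·f(k+1) − (k + 3)·f(k) = 1.
d = -1 from the (1,1,0) case.
Negative degree bound (-1): no f exists, t_k not Gosper-summable.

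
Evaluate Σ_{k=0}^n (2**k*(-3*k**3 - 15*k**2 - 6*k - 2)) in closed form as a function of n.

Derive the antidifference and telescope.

S(n) = -6*2**n*n**3 - 12*2**n*n**2 - 6*2**n*n - 4*2**n + 2

Compute t_(k+1)/t_k: get 2*(3*k**3 + 24*k**2 + 45*k + 26)/(3*k**3 + 15*k**2 + 6*k + 2).
Gosper form: A/B · C(k+1)/C(k) with A=2, B=1, C=k**3 + 5*k**2 + 2*k + 2/3.
Need (2)·f(k+1) − (1)·f(k) = k**3 + 5*k**2 + 2*k + 2/3.
Degrees (0,0,3) ⇒ d ≤ 3.
Solving with deg f ≤ 3: f(k) = (3*k**3 - 3*k**2 + 2)/3.
R(k) = B(k−1)·f(k)/C(k) = (3*k**3 - 3*k**2 + 2)/(3*k**3 + 15*k**2 + 6*k + 2); s_k = R·t_k = 2**k*(-3*k**3 + 3*k**2 - 2).
Δs = 2**k*(-3*k**3 - 15*k**2 - 6*k - 2), as required.
Σ_(k=0)^n t_k = s_(n+1) − s_(0) = (2**(n + 1)*(-3*n**3 - 6*n**2 - 3*n - 2)) − (-2), i.e. -6*2**n*n**3 - 12*2**n*n**2 - 6*2**n*n - 4*2**n + 2.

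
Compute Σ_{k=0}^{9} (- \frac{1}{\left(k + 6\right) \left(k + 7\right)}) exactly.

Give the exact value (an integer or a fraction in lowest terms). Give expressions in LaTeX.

The ratio is (k + 6)/(k + 8).
Normal form (A,B,C) = (k + 6, k + 8, 1).
Set up (k + 6)·f(k+1) − (k + 7)·f(k) − (1) = 0.
d = 1 from the (1,1,0) case.
Coefficient equations give f(k) = k/6.
Certificate R = B(k−1)f/C = k*(k + 7)/6 gives s_k = -k/(6*k + 36).
Verify: -1/(k**2 + 13*k + 42) matches t_k.
Evaluate s at k=10 and k=0: -5/48 and 0; difference -5/48.

Σ = -5/48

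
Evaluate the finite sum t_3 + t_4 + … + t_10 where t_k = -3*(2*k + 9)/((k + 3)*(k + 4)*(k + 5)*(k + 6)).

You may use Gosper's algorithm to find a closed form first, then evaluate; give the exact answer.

Σ = -11/224

t_(k+1)/t_k = (k + 3)*(2*k + 11)/((k + 7)*(2*k + 9)).
So A=k + 3 and B=k + 7, with C=k + 9/2.
f must satisfy (k + 3)·f(k+1) − (k + 6)·f(k) = k + 9/2.
Degrees (1,1,1) ⇒ d ≤ 3.
Match coefficients ⇒ f(k) = k*(k + 4)*(k + 8)/30.
Certificate R = B(k−1)f/C = k*(k + 4)*(k + 6)*(k + 8)/(15*(2*k + 9)) gives s_k = k*(-k - 8)/(5*(k**2 + 8*k + 15)).
Check: Δs_k = 3*(-2*k - 9)/(k**4 + 18*k**3 + 119*k**2 + 342*k + 360). ✓
Σ_(k=3)^(10) t_k = s_(11) − s_(3) = -209/1120 − (-11/80) = -11/224.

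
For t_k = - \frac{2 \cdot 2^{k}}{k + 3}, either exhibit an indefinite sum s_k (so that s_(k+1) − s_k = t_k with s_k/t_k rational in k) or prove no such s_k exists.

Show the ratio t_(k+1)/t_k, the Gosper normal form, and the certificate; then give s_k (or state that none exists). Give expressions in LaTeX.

Ratio r(k) = 2*(k + 3)/(k + 4).
Normal form (A,B,C) = (2*k + 6, k + 4, 1).
f must satisfy (2*k + 6)·f(k+1) − (k + 3)·f(k) = 1.
Degrees (1,1,0) ⇒ d ≤ -1.
deg f ≤ -1 is impossible — no certificate.

not Gosper-summable; s_k does not exist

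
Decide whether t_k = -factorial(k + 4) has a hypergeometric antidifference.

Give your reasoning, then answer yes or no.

No. Not Gosper-summable.

r(k) = k + 5 after simplifying.
Gosper form: A/B · C(k+1)/C(k) with A=k + 5, B=1, C=1.
Need (k + 5)·f(k+1) − (1)·f(k) = 1.
deg f ≤ -1 (via 1,0,0).
Negative degree bound (-1): no f exists, t_k not Gosper-summable.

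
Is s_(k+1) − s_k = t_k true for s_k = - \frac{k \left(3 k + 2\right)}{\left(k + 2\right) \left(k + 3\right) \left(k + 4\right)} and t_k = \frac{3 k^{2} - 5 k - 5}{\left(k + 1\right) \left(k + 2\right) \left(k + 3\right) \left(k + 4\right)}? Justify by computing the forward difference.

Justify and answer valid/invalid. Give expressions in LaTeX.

Invalid: residual \frac{3 \left(- 6 k^{2} + 3 k + 5\right)}{k^{5} + 15 k^{4} + 85 k^{3} + 225 k^{2} + 274 k + 120} ≠ 0.

s_(k+1) = -(k + 1)*(3*k + 5)/((k + 3)*(k + 4)*(k + 5))
s_(k+1) − s_k = (3*k**2 - 11*k - 10)/(k**4 + 14*k**3 + 71*k**2 + 154*k + 120)
(s_(k+1) − s_k) − t_k = 3*(-6*k**2 + 3*k + 5)/(k**5 + 15*k**4 + 85*k**3 + 225*k**2 + 274*k + 120)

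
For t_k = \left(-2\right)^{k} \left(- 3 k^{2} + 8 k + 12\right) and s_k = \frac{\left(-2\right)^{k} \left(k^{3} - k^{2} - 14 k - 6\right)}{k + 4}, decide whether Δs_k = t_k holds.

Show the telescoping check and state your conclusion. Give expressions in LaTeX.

s_(k+1) = (-2)**(k + 1)*(k**3 + 2*k**2 - 13*k - 20)/(k + 5)
s_(k+1) − s_k = (-2)**k*(-3*k**4 - 16*k**3 + 29*k**2 + 220*k + 190)/(k**2 + 9*k + 20)
(s_(k+1) − s_k) − t_k = (-2)**k*(3*k**3 + 5*k**2 - 48*k - 50)/(k**2 + 9*k + 20)

Invalid: residual \frac{\left(-2\right)^{k} \left(3 k^{3} + 5 k^{2} - 48 k - 50\right)}{k^{2} + 9 k + 20} ≠ 0.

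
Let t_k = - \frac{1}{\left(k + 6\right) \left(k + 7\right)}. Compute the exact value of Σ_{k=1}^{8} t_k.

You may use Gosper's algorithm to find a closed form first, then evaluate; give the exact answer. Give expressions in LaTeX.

Σ = -8/105

Compute t_(k+1)/t_k: get (k + 6)/(k + 8).
So A=k + 6 and B=k + 8, with C=1.
Key eq: (k + 6)·f(k+1) = (k + 7)·f(k) + (1).
Bound: deg f ≤ 1.
Solve for f: f(k) = k/6 (degree 1 ≤ 1).
Get s_k = R·t_k = -k/(6*k + 36) with R(k) = B(k−1)f(k)/C(k) = k*(k + 7)/6.
s_(k+1) − s_k = -1/(k**2 + 13*k + 42) = t_k.
Evaluate s at k=9 and k=1: -1/10 and -1/42; difference -8/105.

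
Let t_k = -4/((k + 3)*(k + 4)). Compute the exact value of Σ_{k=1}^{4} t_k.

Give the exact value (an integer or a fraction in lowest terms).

Σ = -1/2

Compute t_(k+1)/t_k: get (k + 3)/(k + 5).
Gosper form: A/B · C(k+1)/C(k) with A=k + 3, B=k + 5, C=1.
f must satisfy (k + 3)·f(k+1) − (k + 4)·f(k) = 1.
Bound: deg f ≤ 1.
Coefficient equations give f(k) = k/3.
R(k) = B(k−1)·f(k)/C(k) = k*(k + 4)/3; s_k = R·t_k = -4*k/(3*k + 9).
Check: Δs_k = -4/(k**2 + 7*k + 12). ✓
Σ_(k=1)^(4) t_k = s_(5) − s_(1) = -5/6 − (-1/3) = -1/2.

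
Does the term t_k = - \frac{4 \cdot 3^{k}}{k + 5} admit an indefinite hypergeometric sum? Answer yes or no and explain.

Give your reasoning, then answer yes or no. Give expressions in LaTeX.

No — key equation has no polynomial f.

Ratio r(k) = 3*(k + 5)/(k + 6).
Gosper form: A/B · C(k+1)/C(k) with A=3*k + 15, B=k + 6, C=1.
Key eq: (3*k + 15)·f(k+1) = (k + 5)·f(k) + (1).
Bound: deg f ≤ -1.
Bound -1 < 0, so the key equation has no polynomial solution.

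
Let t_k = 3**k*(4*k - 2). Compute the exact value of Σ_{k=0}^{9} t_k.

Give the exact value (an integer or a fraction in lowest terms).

Σ = 944788

t_(k+1)/t_k = 3*(2*k + 1)/(2*k - 1).
Take A(k)=3, B(k)=1, C(k)=k - 1/2.
Solve (3)·f(k+1) − (1)·f(k) = k - 1/2.
deg f ≤ 1 (via 0,0,1).
Solving with deg f ≤ 1: f(k) = (k - 2)/2.
So s_k = (B(k−1)f/C)·t_k = ((k - 2)/(2*k - 1))·t_k = 2*3**k*(k - 2).
Δs = 3**k*(4*k - 2), as required.
Telescoping: Σ = s_(10) − s_(0) = 944784 − (-4) = 944788.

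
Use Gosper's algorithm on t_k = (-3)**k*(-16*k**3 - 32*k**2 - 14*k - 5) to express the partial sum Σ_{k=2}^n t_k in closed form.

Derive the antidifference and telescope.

The ratio is 3*(-16*k**3 - 80*k**2 - 126*k - 67)/(16*k**3 + 32*k**2 + 14*k + 5).
Normal form (A,B,C) = (-3, 1, k**3 + 2*k**2 + 7*k/8 + 5/16).
Need (-3)·f(k+1) − (1)·f(k) = k**3 + 2*k**2 + 7*k/8 + 5/16.
Bound: deg f ≤ 3.
Solve for f: f(k) = -(4*k**3 - k**2 - 4*k + 2)/16 (degree 3 ≤ 3).
Then R = B(k−1)f/C = -(4*k**3 - k**2 - 4*k + 2)/(16*k**3 + 32*k**2 + 14*k + 5), so s_k = R(k)·t_k = (-3)**k*(4*k**3 - k**2 - 4*k + 2).
Check: Δs_k = (-3)**k*(-16*k**3 - 32*k**2 - 14*k - 5). ✓
Evaluate: s_(n+1) = (-3)**(n + 1)*(4*n**3 + 11*n**2 + 6*n + 1); subtract s_(2) = 198 ⇒ S(n) = -12*(-3)**n*n**3 - 33*(-3)**n*n**2 - 3*(-3)**n + 6*(-3)**(n + 1)*n - 198.

S(n) = -12*(-3)**n*n**3 - 33*(-3)**n*n**2 - 3*(-3)**n + 6*(-3)**(n + 1)*n - 198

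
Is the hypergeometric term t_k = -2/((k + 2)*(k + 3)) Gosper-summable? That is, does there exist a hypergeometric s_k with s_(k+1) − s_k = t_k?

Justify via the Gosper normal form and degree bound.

r(k) = (k + 2)/(k + 4) after simplifying.
Gosper form: A/B · C(k+1)/C(k) with A=k + 2, B=k + 4, C=1.
f must satisfy (k + 2)·f(k+1) − (k + 3)·f(k) = 1.
Degrees (1,1,0) ⇒ d ≤ 1.
Match coefficients ⇒ f(k) = k/2.
So s_k = (B(k−1)f/C)·t_k = (k*(k + 3)/2)·t_k = -k/(k + 2).
Verify: -2/(k**2 + 5*k + 6) matches t_k.

Yes. s_k = -k/(k + 2).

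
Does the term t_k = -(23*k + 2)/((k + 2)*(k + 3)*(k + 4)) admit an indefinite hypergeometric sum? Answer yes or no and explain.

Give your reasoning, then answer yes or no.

Yes. s_k = k*(3 - 4*k)/((k + 2)*(k + 3)).

Step 1: r(k) = (k + 2)*(23*k + 25)/((k + 5)*(23*k + 2)).
So A=k + 2 and B=k + 5, with C=k + 2/23.
Solve (k + 2)·f(k+1) − (k + 4)·f(k) = k + 2/23.
deg f ≤ 2 (via 1,1,1).
Match coefficients ⇒ f(k) = k*(4*k - 3)/23.
Certificate R = B(k−1)f/C = k*(k + 4)*(4*k - 3)/(23*k + 2) gives s_k = k*(3 - 4*k)/((k + 2)*(k + 3)).
Δs = (-23*k - 2)/(k**3 + 9*k**2 + 26*k + 24), as required.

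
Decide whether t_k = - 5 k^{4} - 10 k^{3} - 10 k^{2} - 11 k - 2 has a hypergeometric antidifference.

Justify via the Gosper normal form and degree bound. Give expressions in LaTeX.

Yes. s_k = k \left(- k^{4} - 3 k + 2\right).

r(k) = (5*k**4 + 30*k**3 + 70*k**2 + 81*k + 38)/(5*k**4 + 10*k**3 + 10*k**2 + 11*k + 2) after simplifying.
A = 1, B = 1, C = k**4 + 2*k**3 + 2*k**2 + 11*k/5 + 2/5.
Set up (1)·f(k+1) − (1)·f(k) − (k**4 + 2*k**3 + 2*k**2 + 11*k/5 + 2/5) = 0.
d = 5 from the (0,0,4) case.
A polynomial solution: f(k) = k*(k**2 - k + 2)*(k**2 + k - 1)/5.
So s_k = (B(k−1)f/C)·t_k = (k*(k**2 - k + 2)*(k**2 + k - 1)/(5*k**4 + 10*k**3 + 10*k**2 + 11*k + 2))·t_k = k*(-k**4 - 3*k + 2).
s_(k+1) − s_k = -5*k**4 - 10*k**3 - 10*k**2 - 11*k - 2 = t_k.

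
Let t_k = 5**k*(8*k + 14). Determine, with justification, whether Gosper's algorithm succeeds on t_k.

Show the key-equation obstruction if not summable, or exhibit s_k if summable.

Yes. s_k = 5**k*(2*k + 1).

Ratio r(k) = 5*(4*k + 11)/(4*k + 7).
Normal form (A,B,C) = (5, 1, k + 7/4).
Solve (5)·f(k+1) − (1)·f(k) = k + 7/4.
deg f ≤ 1 (via 0,0,1).
Coefficient equations give f(k) = (2*k + 1)/8.
R(k) = B(k−1)·f(k)/C(k) = (2*k + 1)/(2*(4*k + 7)); s_k = R·t_k = 5**k*(2*k + 1).
Verify: 5**k*(8*k + 14) matches t_k.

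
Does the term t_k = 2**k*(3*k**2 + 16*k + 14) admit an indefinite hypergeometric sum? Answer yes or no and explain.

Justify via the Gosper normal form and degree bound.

Yes. s_k = 2**k*k*(3*k + 4).

r(k) = 2*(3*k**2 + 22*k + 33)/(3*k**2 + 16*k + 14) after simplifying.
Gosper form: A/B · C(k+1)/C(k) with A=2, B=1, C=k**2 + 16*k/3 + 14/3.
f must satisfy (2)·f(k+1) − (1)·f(k) = k**2 + 16*k/3 + 14/3.
deg f ≤ 2 (via 0,0,2).
Match coefficients ⇒ f(k) = k*(3*k + 4)/3.
Get s_k = R·t_k = 2**k*k*(3*k + 4) with R(k) = B(k−1)f(k)/C(k) = k*(3*k + 4)/(3*k**2 + 16*k + 14).
Check: Δs_k = 2**k*(3*k**2 + 16*k + 14). ✓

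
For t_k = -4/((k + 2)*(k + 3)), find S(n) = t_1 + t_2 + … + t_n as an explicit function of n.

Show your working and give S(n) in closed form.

S(n) = -4*n/(3*n + 9)

Compute t_(k+1)/t_k: get (k + 2)/(k + 4).
Take A(k)=k + 2, B(k)=k + 4, C(k)=1.
Set up (k + 2)·f(k+1) − (k + 3)·f(k) − (1) = 0.
From deg A=1, deg B=1, deg C=0: d=1.
Solving with deg f ≤ 1: f(k) = k/2.
Certificate R = B(k−1)f/C = k*(k + 3)/2 gives s_k = -2*k/(k + 2).
Check: Δs_k = -4/(k**2 + 5*k + 6). ✓
Σ_(k=1)^n t_k = s_(n+1) − s_(1) = (2*(-n - 1)/(n + 3)) − (-2/3), i.e. -4*n/(3*n + 9).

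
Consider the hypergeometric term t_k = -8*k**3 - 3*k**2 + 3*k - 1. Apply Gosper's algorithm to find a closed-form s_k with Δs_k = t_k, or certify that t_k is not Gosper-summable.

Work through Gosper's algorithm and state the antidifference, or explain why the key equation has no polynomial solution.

Compute t_(k+1)/t_k: get (8*k**3 + 27*k**2 + 27*k + 9)/(8*k**3 + 3*k**2 - 3*k + 1).
So A=1 and B=1, with C=k**3 + 3*k**2/8 - 3*k/8 + 1/8.
Set up (1)·f(k+1) − (1)·f(k) − (k**3 + 3*k**2/8 - 3*k/8 + 1/8) = 0.
Bound: deg f ≤ 4.
A polynomial solution: f(k) = k*(2*k**3 - 3*k**2 - k + 3)/8.
R(k) = B(k−1)·f(k)/C(k) = k*(2*k**3 - 3*k**2 - k + 3)/(8*k**3 + 3*k**2 - 3*k + 1); s_k = R·t_k = k*(-2*k**3 + 3*k**2 + k - 3).
Δs = -8*k**3 - 3*k**2 + 3*k - 1, as required.

s_k = k*(-2*k**3 + 3*k**2 + k - 3)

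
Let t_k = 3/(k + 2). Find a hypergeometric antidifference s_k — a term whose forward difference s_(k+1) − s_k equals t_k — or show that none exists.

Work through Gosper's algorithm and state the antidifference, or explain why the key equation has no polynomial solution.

t_(k+1)/t_k = (k + 2)/(k + 3).
Take A(k)=k + 2, B(k)=k + 3, C(k)=1.
f must satisfy (k + 2)·f(k+1) − (k + 2)·f(k) = 1.
Bound: deg f ≤ 0.
f = c0 ⇒ A·f(k+1) − B(k−1)·f(k) − C = -1. The system {-1 = 0} is inconsistent; no antidifference.

not Gosper-summable; s_k does not exist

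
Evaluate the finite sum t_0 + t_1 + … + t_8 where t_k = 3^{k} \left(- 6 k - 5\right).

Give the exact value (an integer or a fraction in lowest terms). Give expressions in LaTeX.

Σ = -492077

Ratio r(k) = 3*(6*k + 11)/(6*k + 5).
Take A(k)=3, B(k)=1, C(k)=k + 5/6.
Need (3)·f(k+1) − (1)·f(k) = k + 5/6.
d = 1 from the (0,0,1) case.
Match coefficients ⇒ f(k) = (3*k - 2)/6.
R(k) = B(k−1)·f(k)/C(k) = (3*k - 2)/(6*k + 5); s_k = R·t_k = 3**k*(2 - 3*k).
s_(k+1) − s_k = 3**k*(-6*k - 5) = t_k.
Telescoping: Σ = s_(9) − s_(0) = -492075 − (2) = -492077.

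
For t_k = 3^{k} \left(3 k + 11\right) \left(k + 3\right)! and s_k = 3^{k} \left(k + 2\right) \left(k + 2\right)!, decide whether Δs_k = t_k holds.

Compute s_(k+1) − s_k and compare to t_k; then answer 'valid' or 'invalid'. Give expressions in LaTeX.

Invalid: residual - 3^{k} \left(3 k + 8\right) \left(k + 2\right)! ≠ 0.

s_(k+1) = 3**(k + 1)*(k + 3)*factorial(k + 3)
s_(k+1) − s_k = 3**k*(3*k**2 + 17*k + 25)*factorial(k + 2)
(s_(k+1) − s_k) − t_k = -3**k*(3*k + 8)*factorial(k + 2)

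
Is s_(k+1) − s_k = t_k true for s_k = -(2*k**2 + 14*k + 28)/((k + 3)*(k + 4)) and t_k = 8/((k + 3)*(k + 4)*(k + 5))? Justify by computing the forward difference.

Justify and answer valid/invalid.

Valid — Δs_k = t_k.

s_(k+1) = 2*(-7*k - (k + 1)**2 - 21)/((k + 4)*(k + 5))
s_(k+1) − s_k = 8/(k**3 + 12*k**2 + 47*k + 60)
(s_(k+1) − s_k) − t_k = 0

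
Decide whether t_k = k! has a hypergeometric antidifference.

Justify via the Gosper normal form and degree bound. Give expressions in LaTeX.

Ratio r(k) = k + 1.
Take A(k)=k + 1, B(k)=1, C(k)=1.
Solve (k + 1)·f(k+1) − (1)·f(k) = 1.
From deg A=1, deg B=0, deg C=0: d=-1.
d = -1 < 0 ⇒ no nonzero polynomial f; not summable.

No. Not Gosper-summable.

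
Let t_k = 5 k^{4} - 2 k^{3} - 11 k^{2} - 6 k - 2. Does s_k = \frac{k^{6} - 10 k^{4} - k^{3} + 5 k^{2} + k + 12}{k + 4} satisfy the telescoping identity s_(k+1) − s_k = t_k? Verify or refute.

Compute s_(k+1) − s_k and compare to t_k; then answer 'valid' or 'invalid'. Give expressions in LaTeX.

Invalid: residual \frac{- 4 k^{5} - 21 k^{4} + 18 k^{3} + 52 k^{2} + 25 k + 12}{k^{2} + 9 k + 20} ≠ 0.

s_(k+1) = (k + (k + 1)**6 - 10*(k + 1)**4 - (k + 1)**3 + 5*(k + 1)**2 + 13)/(k + 5)
s_(k+1) − s_k = (5*k**6 + 39*k**5 + 50*k**4 - 127*k**3 - 224*k**2 - 113*k - 28)/(k**2 + 9*k + 20)
(s_(k+1) − s_k) − t_k = (-4*k**5 - 21*k**4 + 18*k**3 + 52*k**2 + 25*k + 12)/(k**2 + 9*k + 20)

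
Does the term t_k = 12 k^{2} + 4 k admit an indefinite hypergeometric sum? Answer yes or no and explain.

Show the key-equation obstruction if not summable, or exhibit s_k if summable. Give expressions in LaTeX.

Ratio r(k) = (k + 3*(k + 1)**2 + 1)/(k*(3*k + 1)).
Normal form (A,B,C) = (1, 1, k**2 + k/3).
f must satisfy (1)·f(k+1) − (1)·f(k) = k**2 + k/3.
deg f ≤ 3 (via 0,0,2).
Solving with deg f ≤ 3: f(k) = k**2*(k - 1)/3.
Get s_k = R·t_k = 4*k**2*(k - 1) with R(k) = B(k−1)f(k)/C(k) = k*(k - 1)/(3*k + 1).
Verify: 4*k*(3*k + 1) matches t_k.

Yes. s_k = 4 k^{2} \left(k - 1\right).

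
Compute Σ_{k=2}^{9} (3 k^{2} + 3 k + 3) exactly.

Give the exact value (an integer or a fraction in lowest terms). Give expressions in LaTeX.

The ratio is (k + (k + 1)**2 + 2)/(k**2 + k + 1).
Take A(k)=1, B(k)=1, C(k)=k**2 + k + 1.
Need (1)·f(k+1) − (1)·f(k) = k**2 + k + 1.
Degrees (0,0,2) ⇒ d ≤ 3.
Coefficient equations give f(k) = k*(k**2 + 2)/3.
Certificate R = B(k−1)f/C = k*(k**2 + 2)/(3*(k**2 + k + 1)) gives s_k = k*(k**2 + 2).
Δs = 3*k**2 + 3*k + 3, as required.
Sum = s_(10) − s_(2); s_(10) = 1020, s_(2) = 12 ⇒ 1008.

Σ = 1008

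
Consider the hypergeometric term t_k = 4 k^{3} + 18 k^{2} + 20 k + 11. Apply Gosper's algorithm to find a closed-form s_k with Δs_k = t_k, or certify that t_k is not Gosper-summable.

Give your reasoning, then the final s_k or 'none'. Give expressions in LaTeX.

t_(k+1)/t_k = (4*k**3 + 30*k**2 + 68*k + 53)/(4*k**3 + 18*k**2 + 20*k + 11).
A = 1, B = 1, C = k**3 + 9*k**2/2 + 5*k + 11/4.
Key eq: (1)·f(k+1) = (1)·f(k) + (k**3 + 9*k**2/2 + 5*k + 11/4).
d = 4 from the (0,0,3) case.
Solving with deg f ≤ 4: f(k) = k*(k**3 + 4*k**2 + 2*k + 4)/4.
Then R = B(k−1)f/C = k*(k**3 + 4*k**2 + 2*k + 4)/(4*k**3 + 18*k**2 + 20*k + 11), so s_k = R(k)·t_k = k*(k**3 + 4*k**2 + 2*k + 4).
Δs = 4*k**3 + 18*k**2 + 20*k + 11, as required.

s_k = k \left(k^{3} + 4 k^{2} + 2 k + 4\right)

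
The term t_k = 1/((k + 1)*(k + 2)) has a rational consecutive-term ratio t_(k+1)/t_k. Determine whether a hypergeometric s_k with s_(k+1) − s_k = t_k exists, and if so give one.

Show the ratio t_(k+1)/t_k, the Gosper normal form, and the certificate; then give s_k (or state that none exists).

s_k = k/(k + 1)

t_(k+1)/t_k = (k + 1)/(k + 3).
A = k + 1, B = k + 3, C = 1.
f must satisfy (k + 1)·f(k+1) − (k + 2)·f(k) = 1.
Degrees (1,1,0) ⇒ d ≤ 1.
A polynomial solution: f(k) = k.
Certificate R = B(k−1)f/C = k*(k + 2) gives s_k = k/(k + 1).
Verify: 1/(k**2 + 3*k + 2) matches t_k.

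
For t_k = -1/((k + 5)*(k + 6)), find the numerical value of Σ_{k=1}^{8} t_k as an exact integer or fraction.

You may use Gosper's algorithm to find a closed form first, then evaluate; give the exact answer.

Σ = -2/21

Compute t_(k+1)/t_k: get (k + 5)/(k + 7).
A = k + 5, B = k + 7, C = 1.
Key eq: (k + 5)·f(k+1) = (k + 6)·f(k) + (1).
d = 1 from the (1,1,0) case.
A polynomial solution: f(k) = k/5.
R(k) = B(k−1)·f(k)/C(k) = k*(k + 6)/5; s_k = R·t_k = -k/(5*k + 25).
Δs = -1/(k**2 + 11*k + 30), as required.
Sum = s_(9) − s_(1); s_(9) = -9/70, s_(1) = -1/30 ⇒ -2/21.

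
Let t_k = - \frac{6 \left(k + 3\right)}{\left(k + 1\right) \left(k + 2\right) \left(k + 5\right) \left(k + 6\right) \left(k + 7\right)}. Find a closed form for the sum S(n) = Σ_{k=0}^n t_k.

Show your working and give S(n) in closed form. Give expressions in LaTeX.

S(n) = \frac{- n^{3} - 15 n^{2} - 68 n - 54}{15 \left(n^{3} + 15 n^{2} + 68 n + 84\right)}

Ratio r(k) = (k + 1)*(k + 4)*(k + 5)/((k + 3)**2*(k + 8)).
Normal form (A,B,C) = (k + 1, k + 8, k**3 + 10*k**2 + 33*k + 36).
Solve (k + 1)·f(k+1) − (k + 7)·f(k) = k**3 + 10*k**2 + 33*k + 36.
d = 6 from the (1,1,3) case.
A polynomial solution: f(k) = k*(k + 2)*(k + 3)*(k + 4)*(k**2 + 12*k + 41)/90.
Certificate R = B(k−1)f/C = k*(k + 2)*(k + 7)*(k**2 + 12*k + 41)/(90*(k + 3)) gives s_k = k*(-k**2 - 12*k - 41)/(15*(k**3 + 12*k**2 + 41*k + 30)).
Δs = 6*(-k - 3)/(k**5 + 21*k**4 + 163*k**3 + 567*k**2 + 844*k + 420), as required.
Σ_(k=0)^n t_k = s_(n+1) − s_(0) = ((-n**3 - 15*n**2 - 68*n - 54)/(15*(n**3 + 15*n**2 + 68*n + 84))) − (0), i.e. (-n**3 - 15*n**2 - 68*n - 54)/(15*(n**3 + 15*n**2 + 68*n + 84)).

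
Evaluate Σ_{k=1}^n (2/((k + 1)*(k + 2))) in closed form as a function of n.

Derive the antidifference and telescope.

Compute t_(k+1)/t_k: get (k + 1)/(k + 3).
Normal form (A,B,C) = (k + 1, k + 3, 1).
f must satisfy (k + 1)·f(k+1) − (k + 2)·f(k) = 1.
d = 1 from the (1,1,0) case.
Solving with deg f ≤ 1: f(k) = k.
R(k) = B(k−1)·f(k)/C(k) = k*(k + 2); s_k = R·t_k = 2*k/(k + 1).
s_(k+1) − s_k = 2/(k**2 + 3*k + 2) = t_k.
Evaluate: s_(n+1) = 2*(n + 1)/(n + 2); subtract s_(1) = 1 ⇒ S(n) = n/(n + 2).

S(n) = n/(n + 2)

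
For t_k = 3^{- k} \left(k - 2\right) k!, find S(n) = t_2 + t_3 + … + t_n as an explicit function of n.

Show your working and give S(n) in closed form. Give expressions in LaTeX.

r(k) = (k**2 - 1)/(3*(k - 2)) after simplifying.
Normal form (A,B,C) = (k/3 + 1/3, 1, k - 2).
Key eq: (k/3 + 1/3)·f(k+1) = (1)·f(k) + (k - 2).
Degrees (1,0,1) ⇒ d ≤ 0.
Coefficient equations give f(k) = 3.
So s_k = (B(k−1)f/C)·t_k = (3/(k - 2))·t_k = 3**(1 - k)*factorial(k).
Check: Δs_k = (k - 2)*factorial(k)/3**k. ✓
s_(n+1) = factorial(n + 1)/3**n and s_(2) = 2/3, so S(n) = -2/3 + n*factorial(n)/3**n + factorial(n)/3**n.

S(n) = - \frac{2}{3} + 3^{- n} n n! + 3^{- n} n!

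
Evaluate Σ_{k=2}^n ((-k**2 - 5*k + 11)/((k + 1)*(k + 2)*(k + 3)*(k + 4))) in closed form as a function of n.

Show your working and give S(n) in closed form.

t_(k+1)/t_k = (k + 1)*(5*k + (k + 1)**2 - 6)/((k + 5)*(k**2 + 5*k - 11)).
So A=k + 1 and B=k + 5, with C=k**2 + 5*k - 11.
Solve (k + 1)·f(k+1) − (k + 4)·f(k) = k**2 + 5*k - 11.
d = 3 from the (1,1,2) case.
Solve for f: f(k) = -k*(k**2 + 9*k + 23)/3 (degree 3 ≤ 3).
Then R = B(k−1)f/C = -k*(k + 4)*(k**2 + 9*k + 23)/(3*(k**2 + 5*k - 11)), so s_k = R(k)·t_k = k*(k**2 + 9*k + 23)/(3*(k + 1)*(k + 2)*(k + 3)).
Verify: (-k**2 - 5*k + 11)/(k**4 + 10*k**3 + 35*k**2 + 50*k + 24) matches t_k.
s_(n+1) = (n**3 + 12*n**2 + 44*n + 33)/(3*(n**3 + 9*n**2 + 26*n + 24)) and s_(2) = 1/2, so S(n) = (-n**3 - 3*n**2 + 10*n - 6)/(6*(n**3 + 9*n**2 + 26*n + 24)).

S(n) = (-n**3 - 3*n**2 + 10*n - 6)/(6*(n**3 + 9*n**2 + 26*n + 24))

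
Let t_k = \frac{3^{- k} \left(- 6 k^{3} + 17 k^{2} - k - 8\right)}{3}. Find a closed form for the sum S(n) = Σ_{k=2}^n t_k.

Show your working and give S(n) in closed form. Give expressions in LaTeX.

S(n) = 3^{- n - 2} \left(- 14 \cdot 3^{n} + 9 n^{3} + 15 n^{2} + 6 n + 12\right)

Step 1: r(k) = (6*k**3 + k**2 - 15*k - 2)/(3*(6*k**3 - 17*k**2 + k + 8)).
Take A(k)=1/3, B(k)=1, C(k)=k**3 - 17*k**2/6 + k/6 + 4/3.
Key eq: (1/3)·f(k+1) = (1)·f(k) + (k**3 - 17*k**2/6 + k/6 + 4/3).
deg f ≤ 3 (via 0,0,3).
A polynomial solution: f(k) = -(3*k**3 - 4*k**2 + k + 4)/2.
R(k) = B(k−1)·f(k)/C(k) = -3*(3*k**3 - 4*k**2 + k + 4)/(6*k**3 - 17*k**2 + k + 8); s_k = R·t_k = (3*k**3 - 4*k**2 + k + 4)/3**k.
Δs = (-6*k**3 + 17*k**2 - k - 8)/(3*3**k), as required.
Σ_(k=2)^n t_k = s_(n+1) − s_(2) = (3**(-n - 1)*(3*n**3 + 5*n**2 + 2*n + 4)) − (14/9), i.e. 3**(-n - 2)*(-14*3**n + 9*n**3 + 15*n**2 + 6*n + 12).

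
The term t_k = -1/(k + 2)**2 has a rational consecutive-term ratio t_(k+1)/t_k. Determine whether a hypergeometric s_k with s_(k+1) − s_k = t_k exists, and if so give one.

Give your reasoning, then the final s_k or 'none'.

none — t_k is not Gosper-summable

t_(k+1)/t_k = (k + 2)**2/(k + 3)**2.
Gosper form: A/B · C(k+1)/C(k) with A=k**2 + 4*k + 4, B=k**2 + 6*k + 9, C=1.
Solve (k**2 + 4*k + 4)·f(k+1) − (k**2 + 4*k + 4)·f(k) = 1.
Degrees (2,2,0) ⇒ d ≤ 0.
Put f(k) = c0: A·f(k+1) − B(k−1)·f(k) − C = -1; need -1 = 0 — inconsistent ⇒ no f, not summable.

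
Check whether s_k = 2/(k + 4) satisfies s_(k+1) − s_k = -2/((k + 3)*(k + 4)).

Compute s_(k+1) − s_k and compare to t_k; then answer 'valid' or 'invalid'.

s_(k+1) = 2/(k + 5)
s_(k+1) − s_k = -2/((k + 4)*(k + 5))
(s_(k+1) − s_k) − t_k = 4/(k**3 + 12*k**2 + 47*k + 60)

Invalid: residual 4/(k**3 + 12*k**2 + 47*k + 60) ≠ 0.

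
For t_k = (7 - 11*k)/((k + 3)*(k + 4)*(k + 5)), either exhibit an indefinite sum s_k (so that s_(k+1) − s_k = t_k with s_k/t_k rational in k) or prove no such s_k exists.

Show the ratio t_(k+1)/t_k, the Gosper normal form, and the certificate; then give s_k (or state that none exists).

s_k = k*(41 - 13*k)/(12*(k + 3)*(k + 4))

r(k) = (k + 3)*(11*k + 4)/((k + 6)*(11*k - 7)) after simplifying.
So A=k + 3 and B=k + 6, with C=k - 7/11.
Set up (k + 3)·f(k+1) − (k + 5)·f(k) − (k - 7/11) = 0.
Degrees (1,1,1) ⇒ d ≤ 2.
Coefficient equations give f(k) = k*(13*k - 41)/132.
So s_k = (B(k−1)f/C)·t_k = (k*(k + 5)*(13*k - 41)/(12*(11*k - 7)))·t_k = k*(41 - 13*k)/(12*(k + 3)*(k + 4)).
Check: Δs_k = (7 - 11*k)/(k**3 + 12*k**2 + 47*k + 60). ✓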